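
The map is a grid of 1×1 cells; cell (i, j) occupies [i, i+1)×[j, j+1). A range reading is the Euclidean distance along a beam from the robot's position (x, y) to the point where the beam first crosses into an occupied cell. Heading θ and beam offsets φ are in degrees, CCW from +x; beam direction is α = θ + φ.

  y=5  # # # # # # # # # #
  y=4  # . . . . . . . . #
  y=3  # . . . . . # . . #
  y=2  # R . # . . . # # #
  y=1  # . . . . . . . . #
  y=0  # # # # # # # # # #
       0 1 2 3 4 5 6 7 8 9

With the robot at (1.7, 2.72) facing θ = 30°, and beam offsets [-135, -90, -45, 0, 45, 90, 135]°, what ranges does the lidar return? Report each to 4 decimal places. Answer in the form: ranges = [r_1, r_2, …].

beam 1: φ=-135°, α=255°
  d=(-0.2588,-0.9659)  start (1,2)  tX=2.7046 tY=0.7454  stride 1/|dx|=3.8637 1/|dy|=1.0353
    cross y-line → (1,1), t=0.7454
    cross y-line → (1,0), t=1.7807 (wall)
  → r_1 = 1.7807
beam 2: φ=-90°, α=300°
  d=(0.5000,-0.8660)  start (1,2)  tX=0.6000 tY=0.8314  stride 1/|dx|=2.0000 1/|dy|=1.1547
    cross x-line → (2,2), t=0.6000
    cross y-line → (2,1), t=0.8314
    cross y-line → (2,0), t=1.9861 (wall)
  → r_2 = 1.9861
beam 3: φ=-45°, α=345°
  d=(0.9659,-0.2588)  start (1,2)  tX=0.3106 tY=2.7819  stride 1/|dx|=1.0353 1/|dy|=3.8637
    cross x-line → (2,2), t=0.3106
    cross x-line → (3,2), t=1.3459 (wall)
  → r_3 = 1.3459
beam 4: φ=0°, α=30°
  d=(0.8660,0.5000)  start (1,2)  tX=0.3464 tY=0.5600  stride 1/|dx|=1.1547 1/|dy|=2.0000
    cross x-line → (2,2), t=0.3464
    cross y-line → (2,3), t=0.5600
    cross x-line → (3,3), t=1.5011
    cross y-line → (3,4), t=2.5600
    cross x-line → (4,4), t=2.6558
    cross x-line → (5,4), t=3.8105
    cross y-line → (5,5), t=4.5600 (wall)
  → r_4 = 4.5600
beam 5: φ=45°, α=75°
  d=(0.2588,0.9659)  start (1,2)  tX=1.1591 tY=0.2899  stride 1/|dx|=3.8637 1/|dy|=1.0353
    cross y-line → (1,3), t=0.2899
    cross x-line → (2,3), t=1.1591
    cross y-line → (2,4), t=1.3252
    cross y-line → (2,5), t=2.3604 (wall)
  → r_5 = 2.3604
beam 6: φ=90°, α=120°
  d=(-0.5000,0.8660)  start (1,2)  tX=1.4000 tY=0.3233  stride 1/|dx|=2.0000 1/|dy|=1.1547
    cross y-line → (1,3), t=0.3233
    cross x-line → (0,3), t=1.4000 (wall)
  → r_6 = 1.4000
beam 7: φ=135°, α=165°
  d=(-0.9659,0.2588)  start (1,2)  tX=0.7247 tY=1.0818  stride 1/|dx|=1.0353 1/|dy|=3.8637
    cross x-line → (0,2), t=0.7247 (wall)
  → r_7 = 0.7247

ranges = [1.7807, 1.9861, 1.3459, 4.5600, 2.3604, 1.4000, 0.7247]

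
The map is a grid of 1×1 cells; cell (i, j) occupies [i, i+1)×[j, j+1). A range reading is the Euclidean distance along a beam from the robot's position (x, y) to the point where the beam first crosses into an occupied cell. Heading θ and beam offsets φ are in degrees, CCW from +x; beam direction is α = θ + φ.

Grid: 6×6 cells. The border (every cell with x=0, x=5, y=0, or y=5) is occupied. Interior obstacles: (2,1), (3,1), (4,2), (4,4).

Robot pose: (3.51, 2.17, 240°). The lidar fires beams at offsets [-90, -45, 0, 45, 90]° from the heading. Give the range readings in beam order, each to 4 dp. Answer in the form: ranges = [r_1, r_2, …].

ranges = [2.8983, 0.6568, 0.1963, 0.1760, 0.3400]

beam 1: φ=-90°, α=150°
  dir = (cos 150°, sin 150°) = (-0.8660, 0.5000); from cell (3,2)
  next x-line at t=0.5889, next y-line at t=1.6600; Δt_x=1.1547, Δt_y=2.0000
    x: enter (2,2) at t=0.5889
    y: enter (2,3) at t=1.6600
    x: enter (1,3) at t=1.7436
    x: enter (0,3) at t=2.8983 ← occupied
  → r_1 = 2.8983
beam 2: φ=-45°, α=195°
  dir = (cos 195°, sin 195°) = (-0.9659, -0.2588); from cell (3,2)
  next x-line at t=0.5280, next y-line at t=0.6568; Δt_x=1.0353, Δt_y=3.8637
    x: enter (2,2) at t=0.5280
    y: enter (2,1) at t=0.6568 ← occupied
  → r_2 = 0.6568
beam 3: φ=0°, α=240°
  dir = (cos 240°, sin 240°) = (-0.5000, -0.8660); from cell (3,2)
  next x-line at t=1.0200, next y-line at t=0.1963; Δt_x=2.0000, Δt_y=1.1547
    y: enter (3,1) at t=0.1963 ← occupied
  → r_3 = 0.1963
beam 4: φ=45°, α=285°
  dir = (cos 285°, sin 285°) = (0.2588, -0.9659); from cell (3,2)
  next x-line at t=1.8932, next y-line at t=0.1760; Δt_x=3.8637, Δt_y=1.0353
    y: enter (3,1) at t=0.1760 ← occupied
  → r_4 = 0.1760
beam 5: φ=90°, α=330°
  dir = (cos 330°, sin 330°) = (0.8660, -0.5000); from cell (3,2)
  next x-line at t=0.5658, next y-line at t=0.3400; Δt_x=1.1547, Δt_y=2.0000
    y: enter (3,1) at t=0.3400 ← occupied
  → r_5 = 0.3400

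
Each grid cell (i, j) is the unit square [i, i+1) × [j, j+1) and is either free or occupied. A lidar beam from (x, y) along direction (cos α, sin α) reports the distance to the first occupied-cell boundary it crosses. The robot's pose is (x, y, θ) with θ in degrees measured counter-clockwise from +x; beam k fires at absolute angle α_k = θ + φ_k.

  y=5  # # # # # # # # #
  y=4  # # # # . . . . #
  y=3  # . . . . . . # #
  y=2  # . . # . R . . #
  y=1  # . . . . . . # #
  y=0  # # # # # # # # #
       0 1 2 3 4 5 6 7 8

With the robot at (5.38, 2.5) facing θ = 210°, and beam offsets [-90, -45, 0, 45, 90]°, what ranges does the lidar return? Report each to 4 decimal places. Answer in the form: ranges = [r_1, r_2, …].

beam 1: φ=-90°, α=120°
  direction (-0.5000, 0.8660); cell (5,2); t to first gridline: x 0.7600, y 0.5774 (then +2.0000 / +1.1547)
    (5,3) via y @ 0.5774
    (4,3) via x @ 0.7600
    (4,4) via y @ 1.7321
    (3,4) via x @ 2.7600  # hit
  → r_1 = 2.7600
beam 2: φ=-45°, α=165°
  direction (-0.9659, 0.2588); cell (5,2); t to first gridline: x 0.3934, y 1.9319 (then +1.0353 / +3.8637)
    (4,2) via x @ 0.3934
    (3,2) via x @ 1.4287  # hit
  → r_2 = 1.4287
beam 3: φ=0°, α=210°
  direction (-0.8660, -0.5000); cell (5,2); t to first gridline: x 0.4388, y 1.0000 (then +1.1547 / +2.0000)
    (4,2) via x @ 0.4388
    (4,1) via y @ 1.0000
    (3,1) via x @ 1.5935
    (2,1) via x @ 2.7482
    (2,0) via y @ 3.0000  # hit
  → r_3 = 3.0000
beam 4: φ=45°, α=255°
  direction (-0.2588, -0.9659); cell (5,2); t to first gridline: x 1.4682, y 0.5176 (then +3.8637 / +1.0353)
    (5,1) via y @ 0.5176
    (4,1) via x @ 1.4682
    (4,0) via y @ 1.5529  # hit
  → r_4 = 1.5529
beam 5: φ=90°, α=300°
  direction (0.5000, -0.8660); cell (5,2); t to first gridline: x 1.2400, y 0.5774 (then +2.0000 / +1.1547)
    (5,1) via y @ 0.5774
    (6,1) via x @ 1.2400
    (6,0) via y @ 1.7321  # hit
  → r_5 = 1.7321

ranges = [2.7600, 1.4287, 3.0000, 1.5529, 1.7321]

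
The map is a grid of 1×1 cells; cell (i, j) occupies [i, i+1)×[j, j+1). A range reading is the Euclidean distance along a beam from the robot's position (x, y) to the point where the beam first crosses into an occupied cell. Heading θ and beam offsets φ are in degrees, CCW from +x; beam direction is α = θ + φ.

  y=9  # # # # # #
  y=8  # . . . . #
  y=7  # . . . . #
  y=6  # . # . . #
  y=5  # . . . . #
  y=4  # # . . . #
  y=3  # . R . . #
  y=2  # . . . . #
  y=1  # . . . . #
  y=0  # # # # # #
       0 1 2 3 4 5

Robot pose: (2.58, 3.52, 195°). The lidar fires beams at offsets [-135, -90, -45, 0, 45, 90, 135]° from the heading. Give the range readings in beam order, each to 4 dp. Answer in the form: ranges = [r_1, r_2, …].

beam 1: φ=-135°, α=60°
  dir = (cos 60°, sin 60°) = (0.5000, 0.8660); from cell (2,3)
  next x-line at t=0.8400, next y-line at t=0.5543; Δt_x=2.0000, Δt_y=1.1547
    y: enter (2,4) at t=0.5543
    x: enter (3,4) at t=0.8400
    y: enter (3,5) at t=1.7090
    x: enter (4,5) at t=2.8400
    y: enter (4,6) at t=2.8637
    y: enter (4,7) at t=4.0184
    x: enter (5,7) at t=4.8400 ← occupied
  → r_1 = 4.8400
beam 2: φ=-90°, α=105°
  dir = (cos 105°, sin 105°) = (-0.2588, 0.9659); from cell (2,3)
  next x-line at t=2.2409, next y-line at t=0.4969; Δt_x=3.8637, Δt_y=1.0353
    y: enter (2,4) at t=0.4969
    y: enter (2,5) at t=1.5322
    x: enter (1,5) at t=2.2409
    y: enter (1,6) at t=2.5675
    y: enter (1,7) at t=3.6028
    y: enter (1,8) at t=4.6380
    y: enter (1,9) at t=5.6733 ← occupied
  → r_2 = 5.6733
beam 3: φ=-45°, α=150°
  dir = (cos 150°, sin 150°) = (-0.8660, 0.5000); from cell (2,3)
  next x-line at t=0.6697, next y-line at t=0.9600; Δt_x=1.1547, Δt_y=2.0000
    x: enter (1,3) at t=0.6697
    y: enter (1,4) at t=0.9600 ← occupied
  → r_3 = 0.9600
beam 4: φ=0°, α=195°
  dir = (cos 195°, sin 195°) = (-0.9659, -0.2588); from cell (2,3)
  next x-line at t=0.6005, next y-line at t=2.0091; Δt_x=1.0353, Δt_y=3.8637
    x: enter (1,3) at t=0.6005
    x: enter (0,3) at t=1.6357 ← occupied
  → r_4 = 1.6357
beam 5: φ=45°, α=240°
  dir = (cos 240°, sin 240°) = (-0.5000, -0.8660); from cell (2,3)
  next x-line at t=1.1600, next y-line at t=0.6004; Δt_x=2.0000, Δt_y=1.1547
    y: enter (2,2) at t=0.6004
    x: enter (1,2) at t=1.1600
    y: enter (1,1) at t=1.7551
    y: enter (1,0) at t=2.9098 ← occupied
  → r_5 = 2.9098
beam 6: φ=90°, α=285°
  dir = (cos 285°, sin 285°) = (0.2588, -0.9659); from cell (2,3)
  next x-line at t=1.6228, next y-line at t=0.5383; Δt_x=3.8637, Δt_y=1.0353
    y: enter (2,2) at t=0.5383
    y: enter (2,1) at t=1.5736
    x: enter (3,1) at t=1.6228
    y: enter (3,0) at t=2.6089 ← occupied
  → r_6 = 2.6089
beam 7: φ=135°, α=330°
  dir = (cos 330°, sin 330°) = (0.8660, -0.5000); from cell (2,3)
  next x-line at t=0.4850, next y-line at t=1.0400; Δt_x=1.1547, Δt_y=2.0000
    x: enter (3,3) at t=0.4850
    y: enter (3,2) at t=1.0400
    x: enter (4,2) at t=1.6397
    x: enter (5,2) at t=2.7944 ← occupied
  → r_7 = 2.7944

ranges = [4.8400, 5.6733, 0.9600, 1.6357, 2.9098, 2.6089, 2.7944]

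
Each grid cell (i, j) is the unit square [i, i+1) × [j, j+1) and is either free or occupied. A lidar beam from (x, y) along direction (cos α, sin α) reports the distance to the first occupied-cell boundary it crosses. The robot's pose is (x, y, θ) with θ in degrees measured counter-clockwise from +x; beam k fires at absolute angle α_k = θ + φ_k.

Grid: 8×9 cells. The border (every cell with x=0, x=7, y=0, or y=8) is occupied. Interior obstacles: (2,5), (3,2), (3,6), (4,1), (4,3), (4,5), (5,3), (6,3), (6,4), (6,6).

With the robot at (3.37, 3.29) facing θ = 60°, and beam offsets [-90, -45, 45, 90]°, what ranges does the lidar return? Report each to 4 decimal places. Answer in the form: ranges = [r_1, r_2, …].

beam 1: φ=-90°, α=330°
  dir = (cos 330°, sin 330°) = (0.8660, -0.5000); from cell (3,3)
  next x-line at t=0.7275, next y-line at t=0.5800; Δt_x=1.1547, Δt_y=2.0000
    y: enter (3,2) at t=0.5800 ← occupied
  → r_1 = 0.5800
beam 2: φ=-45°, α=15°
  dir = (cos 15°, sin 15°) = (0.9659, 0.2588); from cell (3,3)
  next x-line at t=0.6522, next y-line at t=2.7432; Δt_x=1.0353, Δt_y=3.8637
    x: enter (4,3) at t=0.6522 ← occupied
  → r_2 = 0.6522
beam 3: φ=45°, α=105°
  dir = (cos 105°, sin 105°) = (-0.2588, 0.9659); from cell (3,3)
  next x-line at t=1.4296, next y-line at t=0.7350; Δt_x=3.8637, Δt_y=1.0353
    y: enter (3,4) at t=0.7350
    x: enter (2,4) at t=1.4296
    y: enter (2,5) at t=1.7703 ← occupied
  → r_3 = 1.7703
beam 4: φ=90°, α=150°
  dir = (cos 150°, sin 150°) = (-0.8660, 0.5000); from cell (3,3)
  next x-line at t=0.4272, next y-line at t=1.4200; Δt_x=1.1547, Δt_y=2.0000
    x: enter (2,3) at t=0.4272
    y: enter (2,4) at t=1.4200
    x: enter (1,4) at t=1.5819
    x: enter (0,4) at t=2.7366 ← occupied
  → r_4 = 2.7366

ranges = [0.5800, 0.6522, 1.7703, 2.7366]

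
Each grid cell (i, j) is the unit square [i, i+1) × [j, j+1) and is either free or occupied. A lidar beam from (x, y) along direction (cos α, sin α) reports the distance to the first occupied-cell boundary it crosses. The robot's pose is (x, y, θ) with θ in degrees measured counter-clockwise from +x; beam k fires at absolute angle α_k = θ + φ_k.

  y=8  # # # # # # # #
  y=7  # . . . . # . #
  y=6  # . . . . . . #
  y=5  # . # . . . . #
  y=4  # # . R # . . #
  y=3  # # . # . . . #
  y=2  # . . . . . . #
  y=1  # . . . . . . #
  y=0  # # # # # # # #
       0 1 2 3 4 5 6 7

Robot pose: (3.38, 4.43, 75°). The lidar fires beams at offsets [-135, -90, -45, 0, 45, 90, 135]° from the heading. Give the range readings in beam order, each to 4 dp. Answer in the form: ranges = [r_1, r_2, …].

ranges = [0.4965, 0.6419, 0.7159, 3.6959, 0.7600, 1.4287, 1.5935]

beam 1: φ=-135°, α=300°
  direction (0.5000, -0.8660); cell (3,4); t to first gridline: x 1.2400, y 0.4965 (then +2.0000 / +1.1547)
    (3,3) via y @ 0.4965  # hit
  → r_1 = 0.4965
beam 2: φ=-90°, α=345°
  direction (0.9659, -0.2588); cell (3,4); t to first gridline: x 0.6419, y 1.6614 (then +1.0353 / +3.8637)
    (4,4) via x @ 0.6419  # hit
  → r_2 = 0.6419
beam 3: φ=-45°, α=30°
  direction (0.8660, 0.5000); cell (3,4); t to first gridline: x 0.7159, y 1.1400 (then +1.1547 / +2.0000)
    (4,4) via x @ 0.7159  # hit
  → r_3 = 0.7159
beam 4: φ=0°, α=75°
  direction (0.2588, 0.9659); cell (3,4); t to first gridline: x 2.3955, y 0.5901 (then +3.8637 / +1.0353)
    (3,5) via y @ 0.5901
    (3,6) via y @ 1.6254
    (4,6) via x @ 2.3955
    (4,7) via y @ 2.6607
    (4,8) via y @ 3.6959  # hit
  → r_4 = 3.6959
beam 5: φ=45°, α=120°
  direction (-0.5000, 0.8660); cell (3,4); t to first gridline: x 0.7600, y 0.6582 (then +2.0000 / +1.1547)
    (3,5) via y @ 0.6582
    (2,5) via x @ 0.7600  # hit
  → r_5 = 0.7600
beam 6: φ=90°, α=165°
  direction (-0.9659, 0.2588); cell (3,4); t to first gridline: x 0.3934, y 2.2023 (then +1.0353 / +3.8637)
    (2,4) via x @ 0.3934
    (1,4) via x @ 1.4287  # hit
  → r_6 = 1.4287
beam 7: φ=135°, α=210°
  direction (-0.8660, -0.5000); cell (3,4); t to first gridline: x 0.4388, y 0.8600 (then +1.1547 / +2.0000)
    (2,4) via x @ 0.4388
    (2,3) via y @ 0.8600
    (1,3) via x @ 1.5935  # hit
  → r_7 = 1.5935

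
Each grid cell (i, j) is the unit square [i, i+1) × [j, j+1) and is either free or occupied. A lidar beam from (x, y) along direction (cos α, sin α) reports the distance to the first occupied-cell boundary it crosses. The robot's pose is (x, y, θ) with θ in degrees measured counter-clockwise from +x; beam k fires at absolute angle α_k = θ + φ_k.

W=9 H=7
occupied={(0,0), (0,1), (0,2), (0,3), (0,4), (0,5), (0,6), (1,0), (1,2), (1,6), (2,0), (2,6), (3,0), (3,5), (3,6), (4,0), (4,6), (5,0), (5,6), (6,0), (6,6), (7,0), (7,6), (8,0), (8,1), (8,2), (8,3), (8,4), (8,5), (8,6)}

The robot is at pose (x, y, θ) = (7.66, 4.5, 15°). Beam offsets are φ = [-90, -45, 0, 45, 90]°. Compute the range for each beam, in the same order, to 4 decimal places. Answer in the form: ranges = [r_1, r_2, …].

beam 1: φ=-90°, α=285°
  dir = (cos 285°, sin 285°) = (0.2588, -0.9659); from cell (7,4)
  next x-line at t=1.3137, next y-line at t=0.5176; Δt_x=3.8637, Δt_y=1.0353
    y: enter (7,3) at t=0.5176
    x: enter (8,3) at t=1.3137 ← occupied
  → r_1 = 1.3137
beam 2: φ=-45°, α=330°
  dir = (cos 330°, sin 330°) = (0.8660, -0.5000); from cell (7,4)
  next x-line at t=0.3926, next y-line at t=1.0000; Δt_x=1.1547, Δt_y=2.0000
    x: enter (8,4) at t=0.3926 ← occupied
  → r_2 = 0.3926
beam 3: φ=0°, α=15°
  dir = (cos 15°, sin 15°) = (0.9659, 0.2588); from cell (7,4)
  next x-line at t=0.3520, next y-line at t=1.9319; Δt_x=1.0353, Δt_y=3.8637
    x: enter (8,4) at t=0.3520 ← occupied
  → r_3 = 0.3520
beam 4: φ=45°, α=60°
  dir = (cos 60°, sin 60°) = (0.5000, 0.8660); from cell (7,4)
  next x-line at t=0.6800, next y-line at t=0.5774; Δt_x=2.0000, Δt_y=1.1547
    y: enter (7,5) at t=0.5774
    x: enter (8,5) at t=0.6800 ← occupied
  → r_4 = 0.6800
beam 5: φ=90°, α=105°
  dir = (cos 105°, sin 105°) = (-0.2588, 0.9659); from cell (7,4)
  next x-line at t=2.5500, next y-line at t=0.5176; Δt_x=3.8637, Δt_y=1.0353
    y: enter (7,5) at t=0.5176
    y: enter (7,6) at t=1.5529 ← occupied
  → r_5 = 1.5529

ranges = [1.3137, 0.3926, 0.3520, 0.6800, 1.5529]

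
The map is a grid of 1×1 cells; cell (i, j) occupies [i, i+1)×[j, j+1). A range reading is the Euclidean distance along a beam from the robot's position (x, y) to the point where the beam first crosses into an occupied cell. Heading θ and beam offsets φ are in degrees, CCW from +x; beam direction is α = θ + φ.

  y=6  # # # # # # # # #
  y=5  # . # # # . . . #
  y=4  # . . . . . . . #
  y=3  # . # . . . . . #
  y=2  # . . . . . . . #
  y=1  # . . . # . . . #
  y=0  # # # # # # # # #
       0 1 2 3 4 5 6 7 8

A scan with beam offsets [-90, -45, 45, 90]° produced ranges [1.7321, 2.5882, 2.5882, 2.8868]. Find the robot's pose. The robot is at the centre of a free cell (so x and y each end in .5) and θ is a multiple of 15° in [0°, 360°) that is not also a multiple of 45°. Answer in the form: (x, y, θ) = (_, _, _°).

Candidates: 30 free-cell centres × 16 headings = 480 poses. Raycast each; keep the one whose scan matches to 4 dp.
  (2.5, 4.5, 30°): beam 1 = 0.5774 ≠ 1.7321 ✗
  (5.5, 4.5, 240°): beam 1 = 1.0000 ≠ 1.7321 ✗
  (7.5, 5.5, 105°): beam 1 = 0.5176 ≠ 1.7321 ✗
  (1.5, 5.5, 60°): beam 1 = 0.5774 ≠ 1.7321 ✗
  …
  (5.5, 3.5, 330°): r_1=1.7321, r_2=2.5882, r_3=2.5882, r_4=2.8868 — all match ✓
Only this pose fits every beam.

(x, y, θ) = (5.5, 3.5, 330°)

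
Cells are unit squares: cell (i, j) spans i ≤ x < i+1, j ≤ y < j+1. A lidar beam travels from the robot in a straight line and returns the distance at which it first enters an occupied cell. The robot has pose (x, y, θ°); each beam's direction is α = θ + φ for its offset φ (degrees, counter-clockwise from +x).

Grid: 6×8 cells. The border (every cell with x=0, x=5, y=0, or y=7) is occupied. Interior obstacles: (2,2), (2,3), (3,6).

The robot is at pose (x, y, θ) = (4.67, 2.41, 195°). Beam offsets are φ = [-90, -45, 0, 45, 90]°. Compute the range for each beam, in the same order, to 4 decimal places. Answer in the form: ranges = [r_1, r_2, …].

beam 1: φ=-90°, α=105°
  direction (-0.2588, 0.9659); cell (4,2); t to first gridline: x 2.5887, y 0.6108 (then +3.8637 / +1.0353)
    (4,3) via y @ 0.6108
    (4,4) via y @ 1.6461
    (3,4) via x @ 2.5887
    (3,5) via y @ 2.6814
    (3,6) via y @ 3.7166  # hit
  → r_1 = 3.7166
beam 2: φ=-45°, α=150°
  direction (-0.8660, 0.5000); cell (4,2); t to first gridline: x 0.7736, y 1.1800 (then +1.1547 / +2.0000)
    (3,2) via x @ 0.7736
    (3,3) via y @ 1.1800
    (2,3) via x @ 1.9283  # hit
  → r_2 = 1.9283
beam 3: φ=0°, α=195°
  direction (-0.9659, -0.2588); cell (4,2); t to first gridline: x 0.6936, y 1.5841 (then +1.0353 / +3.8637)
    (3,2) via x @ 0.6936
    (3,1) via y @ 1.5841
    (2,1) via x @ 1.7289
    (1,1) via x @ 2.7642
    (0,1) via x @ 3.7995  # hit
  → r_3 = 3.7995
beam 4: φ=45°, α=240°
  direction (-0.5000, -0.8660); cell (4,2); t to first gridline: x 1.3400, y 0.4734 (then +2.0000 / +1.1547)
    (4,1) via y @ 0.4734
    (3,1) via x @ 1.3400
    (3,0) via y @ 1.6281  # hit
  → r_4 = 1.6281
beam 5: φ=90°, α=285°
  direction (0.2588, -0.9659); cell (4,2); t to first gridline: x 1.2750, y 0.4245 (then +3.8637 / +1.0353)
    (4,1) via y @ 0.4245
    (5,1) via x @ 1.2750  # hit
  → r_5 = 1.2750

ranges = [3.7166, 1.9283, 3.7995, 1.6281, 1.2750]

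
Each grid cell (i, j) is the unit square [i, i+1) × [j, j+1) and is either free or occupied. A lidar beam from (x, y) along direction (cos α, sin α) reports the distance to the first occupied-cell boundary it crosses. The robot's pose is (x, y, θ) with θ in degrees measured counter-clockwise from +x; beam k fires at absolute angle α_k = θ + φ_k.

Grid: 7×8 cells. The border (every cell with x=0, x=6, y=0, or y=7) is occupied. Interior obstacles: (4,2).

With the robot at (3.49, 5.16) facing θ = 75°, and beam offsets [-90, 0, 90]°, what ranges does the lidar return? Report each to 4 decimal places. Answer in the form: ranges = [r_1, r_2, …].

ranges = [2.5985, 1.9049, 2.5778]

beam 1: φ=-90°, α=345°
  d=(0.9659,-0.2588)  start (3,5)  tX=0.5280 tY=0.6182  stride 1/|dx|=1.0353 1/|dy|=3.8637
    cross x-line → (4,5), t=0.5280
    cross y-line → (4,4), t=0.6182
    cross x-line → (5,4), t=1.5633
    cross x-line → (6,4), t=2.5985 (wall)
  → r_1 = 2.5985
beam 2: φ=0°, α=75°
  d=(0.2588,0.9659)  start (3,5)  tX=1.9705 tY=0.8696  stride 1/|dx|=3.8637 1/|dy|=1.0353
    cross y-line → (3,6), t=0.8696
    cross y-line → (3,7), t=1.9049 (wall)
  → r_2 = 1.9049
beam 3: φ=90°, α=165°
  d=(-0.9659,0.2588)  start (3,5)  tX=0.5073 tY=3.2455  stride 1/|dx|=1.0353 1/|dy|=3.8637
    cross x-line → (2,5), t=0.5073
    cross x-line → (1,5), t=1.5426
    cross x-line → (0,5), t=2.5778 (wall)
  → r_3 = 2.5778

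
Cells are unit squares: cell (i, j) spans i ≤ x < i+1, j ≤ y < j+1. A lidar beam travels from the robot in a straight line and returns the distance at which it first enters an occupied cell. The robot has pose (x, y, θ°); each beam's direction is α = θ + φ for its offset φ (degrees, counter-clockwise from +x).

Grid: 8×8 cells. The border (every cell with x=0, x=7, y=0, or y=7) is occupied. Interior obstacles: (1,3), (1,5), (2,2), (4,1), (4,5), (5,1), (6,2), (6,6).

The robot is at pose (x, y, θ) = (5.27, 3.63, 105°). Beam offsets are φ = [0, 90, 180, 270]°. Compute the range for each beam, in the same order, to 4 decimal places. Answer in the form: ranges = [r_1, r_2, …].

beam 1: φ=0°, α=105°
  dir = (cos 105°, sin 105°) = (-0.2588, 0.9659); from cell (5,3)
  next x-line at t=1.0432, next y-line at t=0.3831; Δt_x=3.8637, Δt_y=1.0353
    y: enter (5,4) at t=0.3831
    x: enter (4,4) at t=1.0432
    y: enter (4,5) at t=1.4183 ← occupied
  → r_1 = 1.4183
beam 2: φ=90°, α=195°
  dir = (cos 195°, sin 195°) = (-0.9659, -0.2588); from cell (5,3)
  next x-line at t=0.2795, next y-line at t=2.4341; Δt_x=1.0353, Δt_y=3.8637
    x: enter (4,3) at t=0.2795
    x: enter (3,3) at t=1.3148
    x: enter (2,3) at t=2.3501
    y: enter (2,2) at t=2.4341 ← occupied
  → r_2 = 2.4341
beam 3: φ=180°, α=285°
  dir = (cos 285°, sin 285°) = (0.2588, -0.9659); from cell (5,3)
  next x-line at t=2.8205, next y-line at t=0.6522; Δt_x=3.8637, Δt_y=1.0353
    y: enter (5,2) at t=0.6522
    y: enter (5,1) at t=1.6875 ← occupied
  → r_3 = 1.6875
beam 4: φ=270°, α=15°
  dir = (cos 15°, sin 15°) = (0.9659, 0.2588); from cell (5,3)
  next x-line at t=0.7558, next y-line at t=1.4296; Δt_x=1.0353, Δt_y=3.8637
    x: enter (6,3) at t=0.7558
    y: enter (6,4) at t=1.4296
    x: enter (7,4) at t=1.7910 ← occupied
  → r_4 = 1.7910

ranges = [1.4183, 2.4341, 1.6875, 1.7910]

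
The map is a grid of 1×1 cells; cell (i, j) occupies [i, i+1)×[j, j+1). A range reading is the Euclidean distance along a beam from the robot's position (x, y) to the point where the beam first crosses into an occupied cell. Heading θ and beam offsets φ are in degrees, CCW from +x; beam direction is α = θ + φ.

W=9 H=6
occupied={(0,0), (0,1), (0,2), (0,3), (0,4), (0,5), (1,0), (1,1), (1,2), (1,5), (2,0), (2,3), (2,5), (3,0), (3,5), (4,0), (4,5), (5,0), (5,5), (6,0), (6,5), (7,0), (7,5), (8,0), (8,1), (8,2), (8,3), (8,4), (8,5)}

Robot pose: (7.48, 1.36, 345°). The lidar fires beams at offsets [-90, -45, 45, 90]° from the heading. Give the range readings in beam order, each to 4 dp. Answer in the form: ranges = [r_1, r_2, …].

ranges = [0.3727, 0.4157, 0.6004, 2.0091]

beam 1: φ=-90°, α=255°
  direction (-0.2588, -0.9659); cell (7,1); t to first gridline: x 1.8546, y 0.3727 (then +3.8637 / +1.0353)
    (7,0) via y @ 0.3727  # hit
  → r_1 = 0.3727
beam 2: φ=-45°, α=300°
  direction (0.5000, -0.8660); cell (7,1); t to first gridline: x 1.0400, y 0.4157 (then +2.0000 / +1.1547)
    (7,0) via y @ 0.4157  # hit
  → r_2 = 0.4157
beam 3: φ=45°, α=30°
  direction (0.8660, 0.5000); cell (7,1); t to first gridline: x 0.6004, y 1.2800 (then +1.1547 / +2.0000)
    (8,1) via x @ 0.6004  # hit
  → r_3 = 0.6004
beam 4: φ=90°, α=75°
  direction (0.2588, 0.9659); cell (7,1); t to first gridline: x 2.0091, y 0.6626 (then +3.8637 / +1.0353)
    (7,2) via y @ 0.6626
    (7,3) via y @ 1.6979
    (8,3) via x @ 2.0091  # hit
  → r_4 = 2.0091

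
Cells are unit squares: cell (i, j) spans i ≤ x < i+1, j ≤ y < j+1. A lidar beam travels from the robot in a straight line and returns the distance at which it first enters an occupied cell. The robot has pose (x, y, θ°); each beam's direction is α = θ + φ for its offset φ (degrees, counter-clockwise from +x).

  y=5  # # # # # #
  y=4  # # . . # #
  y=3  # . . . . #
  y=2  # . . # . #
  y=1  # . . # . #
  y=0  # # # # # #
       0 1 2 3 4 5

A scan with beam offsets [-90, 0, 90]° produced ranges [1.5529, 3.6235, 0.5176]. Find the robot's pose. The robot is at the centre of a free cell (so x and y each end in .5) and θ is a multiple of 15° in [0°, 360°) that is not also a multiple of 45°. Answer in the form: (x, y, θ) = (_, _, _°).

Enumerate (i+0.5, j+0.5, θ) over the 12 free cells and 16 admissible headings. For each, cast all 3 beams and compare to the given ranges.
  (1.5, 2.5, 165°): beam 2 = 0.5176 ≠ 3.6235 ✗
  (3.5, 4.5, 105°): beam 1 = 0.5176 ≠ 1.5529 ✗
  (1.5, 2.5, 210°): beam 1 = 1.0000 ≠ 1.5529 ✗
  (3.5, 3.5, 210°): beam 1 = 1.7321 ≠ 1.5529 ✗
  …
  (1.5, 1.5, 75°): r_1=1.5529, r_2=3.6235, r_3=0.5176 — all match ✓
Only this pose fits every beam.

(x, y, θ) = (1.5, 1.5, 75°)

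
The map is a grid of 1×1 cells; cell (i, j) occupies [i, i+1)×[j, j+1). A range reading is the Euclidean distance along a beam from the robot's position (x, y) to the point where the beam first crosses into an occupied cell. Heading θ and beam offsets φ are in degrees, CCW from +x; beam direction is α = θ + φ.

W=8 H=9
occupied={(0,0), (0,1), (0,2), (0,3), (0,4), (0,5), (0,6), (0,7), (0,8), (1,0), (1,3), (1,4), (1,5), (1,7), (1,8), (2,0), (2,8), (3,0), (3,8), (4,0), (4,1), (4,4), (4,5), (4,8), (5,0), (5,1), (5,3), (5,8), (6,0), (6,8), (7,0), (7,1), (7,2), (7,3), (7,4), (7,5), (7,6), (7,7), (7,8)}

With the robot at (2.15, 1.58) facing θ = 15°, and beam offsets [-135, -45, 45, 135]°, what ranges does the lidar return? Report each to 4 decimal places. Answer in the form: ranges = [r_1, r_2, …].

beam 1: φ=-135°, α=240°
  d=(-0.5000,-0.8660)  start (2,1)  tX=0.3000 tY=0.6697  stride 1/|dx|=2.0000 1/|dy|=1.1547
    cross x-line → (1,1), t=0.3000
    cross y-line → (1,0), t=0.6697 (wall)
  → r_1 = 0.6697
beam 2: φ=-45°, α=330°
  d=(0.8660,-0.5000)  start (2,1)  tX=0.9815 tY=1.1600  stride 1/|dx|=1.1547 1/|dy|=2.0000
    cross x-line → (3,1), t=0.9815
    cross y-line → (3,0), t=1.1600 (wall)
  → r_2 = 1.1600
beam 3: φ=45°, α=60°
  d=(0.5000,0.8660)  start (2,1)  tX=1.7000 tY=0.4850  stride 1/|dx|=2.0000 1/|dy|=1.1547
    cross y-line → (2,2), t=0.4850
    cross y-line → (2,3), t=1.6397
    cross x-line → (3,3), t=1.7000
    cross y-line → (3,4), t=2.7944
    cross x-line → (4,4), t=3.7000 (wall)
  → r_3 = 3.7000
beam 4: φ=135°, α=150°
  d=(-0.8660,0.5000)  start (2,1)  tX=0.1732 tY=0.8400  stride 1/|dx|=1.1547 1/|dy|=2.0000
    cross x-line → (1,1), t=0.1732
    cross y-line → (1,2), t=0.8400
    cross x-line → (0,2), t=1.3279 (wall)
  → r_4 = 1.3279

ranges = [0.6697, 1.1600, 3.7000, 1.3279]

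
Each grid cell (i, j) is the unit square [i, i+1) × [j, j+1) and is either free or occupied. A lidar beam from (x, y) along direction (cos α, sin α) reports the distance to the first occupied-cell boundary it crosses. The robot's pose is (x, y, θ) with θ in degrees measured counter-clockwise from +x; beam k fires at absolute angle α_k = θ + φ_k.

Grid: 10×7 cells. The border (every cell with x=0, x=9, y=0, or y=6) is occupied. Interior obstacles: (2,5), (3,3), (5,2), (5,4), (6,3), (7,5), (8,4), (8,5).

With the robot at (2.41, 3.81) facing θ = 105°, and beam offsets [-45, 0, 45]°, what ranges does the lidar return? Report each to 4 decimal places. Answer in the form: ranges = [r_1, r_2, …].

beam 1: φ=-45°, α=60°
  direction (0.5000, 0.8660); cell (2,3); t to first gridline: x 1.1800, y 0.2194 (then +2.0000 / +1.1547)
    (2,4) via y @ 0.2194
    (3,4) via x @ 1.1800
    (3,5) via y @ 1.3741
    (3,6) via y @ 2.5288  # hit
  → r_1 = 2.5288
beam 2: φ=0°, α=105°
  direction (-0.2588, 0.9659); cell (2,3); t to first gridline: x 1.5841, y 0.1967 (then +3.8637 / +1.0353)
    (2,4) via y @ 0.1967
    (2,5) via y @ 1.2320  # hit
  → r_2 = 1.2320
beam 3: φ=45°, α=150°
  direction (-0.8660, 0.5000); cell (2,3); t to first gridline: x 0.4734, y 0.3800 (then +1.1547 / +2.0000)
    (2,4) via y @ 0.3800
    (1,4) via x @ 0.4734
    (0,4) via x @ 1.6281  # hit
  → r_3 = 1.6281

ranges = [2.5288, 1.2320, 1.6281]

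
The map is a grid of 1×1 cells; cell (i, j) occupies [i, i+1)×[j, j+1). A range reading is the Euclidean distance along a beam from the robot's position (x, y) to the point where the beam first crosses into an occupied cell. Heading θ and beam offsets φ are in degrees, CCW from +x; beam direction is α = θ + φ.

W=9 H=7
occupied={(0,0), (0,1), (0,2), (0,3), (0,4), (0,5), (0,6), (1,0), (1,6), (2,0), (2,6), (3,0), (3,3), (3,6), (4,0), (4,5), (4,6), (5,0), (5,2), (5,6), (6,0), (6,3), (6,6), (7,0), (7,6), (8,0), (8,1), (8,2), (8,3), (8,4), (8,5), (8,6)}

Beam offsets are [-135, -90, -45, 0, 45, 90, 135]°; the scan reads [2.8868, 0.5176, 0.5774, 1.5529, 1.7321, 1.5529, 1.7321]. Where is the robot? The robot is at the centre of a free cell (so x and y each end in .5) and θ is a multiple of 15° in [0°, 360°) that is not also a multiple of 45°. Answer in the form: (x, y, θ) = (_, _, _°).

Candidates: 31 free-cell centres × 16 headings = 496 poses. Raycast each; keep the one whose scan matches to 4 dp.
  (1.5, 5.5, 15°): beam 1 = 1.0000 ≠ 2.8868 ✗
  (6.5, 2.5, 210°): beam 1 = 0.5176 ≠ 2.8868 ✗
  (2.5, 5.5, 15°): beam 1 = 3.0000 ≠ 2.8868 ✗
  …
  (6.5, 4.5, 345°): r_1=2.8868, r_2=0.5176, r_3=0.5774, r_4=1.5529, r_5=1.7321, r_6=1.5529, r_7=1.7321 — all match ✓
No second candidate reproduces the full scan.

(x, y, θ) = (6.5, 4.5, 345°)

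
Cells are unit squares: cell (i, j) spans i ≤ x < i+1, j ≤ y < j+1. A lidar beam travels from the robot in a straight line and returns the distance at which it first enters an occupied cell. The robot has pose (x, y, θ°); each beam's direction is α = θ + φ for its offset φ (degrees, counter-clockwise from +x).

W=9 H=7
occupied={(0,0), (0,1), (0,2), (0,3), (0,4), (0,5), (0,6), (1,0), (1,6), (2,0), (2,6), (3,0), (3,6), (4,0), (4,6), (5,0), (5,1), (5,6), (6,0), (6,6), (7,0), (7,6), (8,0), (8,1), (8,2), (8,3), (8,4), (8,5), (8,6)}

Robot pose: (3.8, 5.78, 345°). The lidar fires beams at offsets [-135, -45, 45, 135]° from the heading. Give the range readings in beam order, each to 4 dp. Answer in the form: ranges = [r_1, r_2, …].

beam 1: φ=-135°, α=210°
  d=(-0.8660,-0.5000)  start (3,5)  tX=0.9238 tY=1.5600  stride 1/|dx|=1.1547 1/|dy|=2.0000
    cross x-line → (2,5), t=0.9238
    cross y-line → (2,4), t=1.5600
    cross x-line → (1,4), t=2.0785
    cross x-line → (0,4), t=3.2332 (wall)
  → r_1 = 3.2332
beam 2: φ=-45°, α=300°
  d=(0.5000,-0.8660)  start (3,5)  tX=0.4000 tY=0.9007  stride 1/|dx|=2.0000 1/|dy|=1.1547
    cross x-line → (4,5), t=0.4000
    cross y-line → (4,4), t=0.9007
    cross y-line → (4,3), t=2.0554
    cross x-line → (5,3), t=2.4000
    cross y-line → (5,2), t=3.2101
    cross y-line → (5,1), t=4.3648 (wall)
  → r_2 = 4.3648
beam 3: φ=45°, α=30°
  d=(0.8660,0.5000)  start (3,5)  tX=0.2309 tY=0.4400  stride 1/|dx|=1.1547 1/|dy|=2.0000
    cross x-line → (4,5), t=0.2309
    cross y-line → (4,6), t=0.4400 (wall)
  → r_3 = 0.4400
beam 4: φ=135°, α=120°
  d=(-0.5000,0.8660)  start (3,5)  tX=1.6000 tY=0.2540  stride 1/|dx|=2.0000 1/|dy|=1.1547
    cross y-line → (3,6), t=0.2540 (wall)
  → r_4 = 0.2540

ranges = [3.2332, 4.3648, 0.4400, 0.2540]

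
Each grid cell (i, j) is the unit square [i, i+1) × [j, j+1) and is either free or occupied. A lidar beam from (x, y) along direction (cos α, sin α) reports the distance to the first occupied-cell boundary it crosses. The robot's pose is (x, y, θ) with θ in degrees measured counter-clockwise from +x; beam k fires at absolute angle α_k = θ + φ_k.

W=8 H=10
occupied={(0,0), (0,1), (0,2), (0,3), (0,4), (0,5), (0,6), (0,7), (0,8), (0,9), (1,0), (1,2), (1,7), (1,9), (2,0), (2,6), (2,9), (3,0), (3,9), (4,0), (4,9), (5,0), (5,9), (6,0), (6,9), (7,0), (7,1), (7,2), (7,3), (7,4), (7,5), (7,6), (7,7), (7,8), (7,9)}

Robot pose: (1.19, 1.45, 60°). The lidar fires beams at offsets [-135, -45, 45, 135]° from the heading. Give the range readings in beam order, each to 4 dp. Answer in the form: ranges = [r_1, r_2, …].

ranges = [0.4659, 6.0150, 0.5694, 0.1967]

beam 1: φ=-135°, α=285°
  dir = (cos 285°, sin 285°) = (0.2588, -0.9659); from cell (1,1)
  next x-line at t=3.1296, next y-line at t=0.4659; Δt_x=3.8637, Δt_y=1.0353
    y: enter (1,0) at t=0.4659 ← occupied
  → r_1 = 0.4659
beam 2: φ=-45°, α=15°
  dir = (cos 15°, sin 15°) = (0.9659, 0.2588); from cell (1,1)
  next x-line at t=0.8386, next y-line at t=2.1250; Δt_x=1.0353, Δt_y=3.8637
    x: enter (2,1) at t=0.8386
    x: enter (3,1) at t=1.8738
    y: enter (3,2) at t=2.1250
    x: enter (4,2) at t=2.9091
    x: enter (5,2) at t=3.9444
    x: enter (6,2) at t=4.9797
    y: enter (6,3) at t=5.9887
    x: enter (7,3) at t=6.0150 ← occupied
  → r_2 = 6.0150
beam 3: φ=45°, α=105°
  dir = (cos 105°, sin 105°) = (-0.2588, 0.9659); from cell (1,1)
  next x-line at t=0.7341, next y-line at t=0.5694; Δt_x=3.8637, Δt_y=1.0353
    y: enter (1,2) at t=0.5694 ← occupied
  → r_3 = 0.5694
beam 4: φ=135°, α=195°
  dir = (cos 195°, sin 195°) = (-0.9659, -0.2588); from cell (1,1)
  next x-line at t=0.1967, next y-line at t=1.7387; Δt_x=1.0353, Δt_y=3.8637
    x: enter (0,1) at t=0.1967 ← occupied
  → r_4 = 0.1967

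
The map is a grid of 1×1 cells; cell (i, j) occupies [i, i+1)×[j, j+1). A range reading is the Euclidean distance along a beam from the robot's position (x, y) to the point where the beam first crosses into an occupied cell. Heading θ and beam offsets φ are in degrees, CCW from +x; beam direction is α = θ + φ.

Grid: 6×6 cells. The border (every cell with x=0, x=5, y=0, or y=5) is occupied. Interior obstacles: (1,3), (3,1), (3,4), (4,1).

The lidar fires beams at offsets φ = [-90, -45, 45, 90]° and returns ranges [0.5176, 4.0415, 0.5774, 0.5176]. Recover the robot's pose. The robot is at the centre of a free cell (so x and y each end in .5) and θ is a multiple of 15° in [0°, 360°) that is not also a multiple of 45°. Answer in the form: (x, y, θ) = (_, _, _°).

(x, y, θ) = (1.5, 4.5, 15°)

The pose lattice has 12·16 = 192 candidates. Test each by forward raycasting.
  (2.5, 1.5, 345°): beam 2 = 0.5774 ≠ 4.0415 ✗
  (1.5, 4.5, 195°): beam 2 = 0.5774 ≠ 4.0415 ✗
  (4.5, 2.5, 75°): beam 2 = 0.5774 ≠ 4.0415 ✗
  …
  (1.5, 4.5, 15°): r_1=0.5176, r_2=4.0415, r_3=0.5774, r_4=0.5176 — all match ✓
Unique over the lattice → pose = (1.5, 4.5, 15°).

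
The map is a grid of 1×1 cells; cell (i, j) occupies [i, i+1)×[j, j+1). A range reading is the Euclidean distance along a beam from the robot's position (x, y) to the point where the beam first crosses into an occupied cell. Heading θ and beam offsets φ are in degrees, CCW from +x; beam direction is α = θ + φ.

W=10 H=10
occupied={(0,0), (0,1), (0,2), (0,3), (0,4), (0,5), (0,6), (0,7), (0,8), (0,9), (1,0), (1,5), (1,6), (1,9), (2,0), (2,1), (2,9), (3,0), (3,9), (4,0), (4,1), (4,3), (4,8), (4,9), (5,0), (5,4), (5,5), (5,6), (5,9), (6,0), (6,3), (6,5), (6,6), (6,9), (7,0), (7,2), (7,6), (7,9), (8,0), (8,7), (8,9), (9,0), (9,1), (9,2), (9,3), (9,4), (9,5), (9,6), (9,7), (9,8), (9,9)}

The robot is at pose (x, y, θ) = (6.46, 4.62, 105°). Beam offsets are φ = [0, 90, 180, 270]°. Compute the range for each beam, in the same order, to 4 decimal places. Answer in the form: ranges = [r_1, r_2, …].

beam 1: φ=0°, α=105°
  dir = (cos 105°, sin 105°) = (-0.2588, 0.9659); from cell (6,4)
  next x-line at t=1.7773, next y-line at t=0.3934; Δt_x=3.8637, Δt_y=1.0353
    y: enter (6,5) at t=0.3934 ← occupied
  → r_1 = 0.3934
beam 2: φ=90°, α=195°
  dir = (cos 195°, sin 195°) = (-0.9659, -0.2588); from cell (6,4)
  next x-line at t=0.4762, next y-line at t=2.3955; Δt_x=1.0353, Δt_y=3.8637
    x: enter (5,4) at t=0.4762 ← occupied
  → r_2 = 0.4762
beam 3: φ=180°, α=285°
  dir = (cos 285°, sin 285°) = (0.2588, -0.9659); from cell (6,4)
  next x-line at t=2.0864, next y-line at t=0.6419; Δt_x=3.8637, Δt_y=1.0353
    y: enter (6,3) at t=0.6419 ← occupied
  → r_3 = 0.6419
beam 4: φ=270°, α=15°
  dir = (cos 15°, sin 15°) = (0.9659, 0.2588); from cell (6,4)
  next x-line at t=0.5590, next y-line at t=1.4682; Δt_x=1.0353, Δt_y=3.8637
    x: enter (7,4) at t=0.5590
    y: enter (7,5) at t=1.4682
    x: enter (8,5) at t=1.5943
    x: enter (9,5) at t=2.6296 ← occupied
  → r_4 = 2.6296

ranges = [0.3934, 0.4762, 0.6419, 2.6296]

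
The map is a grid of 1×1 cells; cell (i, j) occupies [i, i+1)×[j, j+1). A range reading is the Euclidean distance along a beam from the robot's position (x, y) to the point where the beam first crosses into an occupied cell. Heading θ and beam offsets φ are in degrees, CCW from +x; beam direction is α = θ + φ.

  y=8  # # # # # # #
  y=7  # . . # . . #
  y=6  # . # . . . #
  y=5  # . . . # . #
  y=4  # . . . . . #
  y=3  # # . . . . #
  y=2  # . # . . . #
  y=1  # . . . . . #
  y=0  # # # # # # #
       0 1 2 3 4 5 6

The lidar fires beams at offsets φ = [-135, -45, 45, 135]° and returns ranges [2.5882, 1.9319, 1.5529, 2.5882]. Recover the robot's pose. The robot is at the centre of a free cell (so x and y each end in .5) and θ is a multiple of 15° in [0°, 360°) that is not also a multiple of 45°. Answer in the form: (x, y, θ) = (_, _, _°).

(x, y, θ) = (3.5, 3.5, 120°)

Enumerate (i+0.5, j+0.5, θ) over the 30 free cells and 16 admissible headings. For each, cast all 4 beams and compare to the given ranges.
  (2.5, 4.5, 15°): beam 1 = 1.0000 ≠ 2.5882 ✗
  (5.5, 3.5, 195°): beam 1 = 1.0000 ≠ 2.5882 ✗
  (4.5, 4.5, 120°): beam 1 = 1.5529 ≠ 2.5882 ✗
  (2.5, 1.5, 240°): beam 1 = 0.5176 ≠ 2.5882 ✗
  …
  (3.5, 3.5, 120°): r_1=2.5882, r_2=1.9319, r_3=1.5529, r_4=2.5882 — all match ✓
Only this pose fits every beam.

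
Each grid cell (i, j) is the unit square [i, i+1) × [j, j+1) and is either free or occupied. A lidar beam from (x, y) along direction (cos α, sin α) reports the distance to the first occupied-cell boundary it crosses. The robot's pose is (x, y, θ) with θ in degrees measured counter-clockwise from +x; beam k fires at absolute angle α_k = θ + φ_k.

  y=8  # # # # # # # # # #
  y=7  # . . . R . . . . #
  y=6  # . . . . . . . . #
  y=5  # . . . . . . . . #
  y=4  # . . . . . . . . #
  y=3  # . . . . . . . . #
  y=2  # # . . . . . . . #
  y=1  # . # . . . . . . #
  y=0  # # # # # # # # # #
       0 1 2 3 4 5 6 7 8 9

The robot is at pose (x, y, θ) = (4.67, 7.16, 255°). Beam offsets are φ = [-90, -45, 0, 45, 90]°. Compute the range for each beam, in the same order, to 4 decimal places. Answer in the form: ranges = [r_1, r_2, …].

ranges = [3.2455, 4.2378, 6.3773, 7.1130, 4.4827]

beam 1: φ=-90°, α=165°
  d=(-0.9659,0.2588)  start (4,7)  tX=0.6936 tY=3.2455  stride 1/|dx|=1.0353 1/|dy|=3.8637
    cross x-line → (3,7), t=0.6936
    cross x-line → (2,7), t=1.7289
    cross x-line → (1,7), t=2.7642
    cross y-line → (1,8), t=3.2455 (wall)
  → r_1 = 3.2455
beam 2: φ=-45°, α=210°
  d=(-0.8660,-0.5000)  start (4,7)  tX=0.7736 tY=0.3200  stride 1/|dx|=1.1547 1/|dy|=2.0000
    cross y-line → (4,6), t=0.3200
    cross x-line → (3,6), t=0.7736
    cross x-line → (2,6), t=1.9283
    cross y-line → (2,5), t=2.3200
    cross x-line → (1,5), t=3.0831
    cross x-line → (0,5), t=4.2378 (wall)
  → r_2 = 4.2378
beam 3: φ=0°, α=255°
  d=(-0.2588,-0.9659)  start (4,7)  tX=2.5887 tY=0.1656  stride 1/|dx|=3.8637 1/|dy|=1.0353
    cross y-line → (4,6), t=0.1656
    cross y-line → (4,5), t=1.2009
    cross y-line → (4,4), t=2.2362
    cross x-line → (3,4), t=2.5887
    cross y-line → (3,3), t=3.2715
    cross y-line → (3,2), t=4.3067
    cross y-line → (3,1), t=5.3420
    cross y-line → (3,0), t=6.3773 (wall)
  → r_3 = 6.3773
beam 4: φ=45°, α=300°
  d=(0.5000,-0.8660)  start (4,7)  tX=0.6600 tY=0.1848  stride 1/|dx|=2.0000 1/|dy|=1.1547
    cross y-line → (4,6), t=0.1848
    cross x-line → (5,6), t=0.6600
    cross y-line → (5,5), t=1.3395
    cross y-line → (5,4), t=2.4942
    cross x-line → (6,4), t=2.6600
    cross y-line → (6,3), t=3.6489
    cross x-line → (7,3), t=4.6600
    cross y-line → (7,2), t=4.8036
    cross y-line → (7,1), t=5.9583
    cross x-line → (8,1), t=6.6600
    cross y-line → (8,0), t=7.1130 (wall)
  → r_4 = 7.1130
beam 5: φ=90°, α=345°
  d=(0.9659,-0.2588)  start (4,7)  tX=0.3416 tY=0.6182  stride 1/|dx|=1.0353 1/|dy|=3.8637
    cross x-line → (5,7), t=0.3416
    cross y-line → (5,6), t=0.6182
    cross x-line → (6,6), t=1.3769
    cross x-line → (7,6), t=2.4122
    cross x-line → (8,6), t=3.4475
    cross y-line → (8,5), t=4.4819
    cross x-line → (9,5), t=4.4827 (wall)
  → r_5 = 4.4827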